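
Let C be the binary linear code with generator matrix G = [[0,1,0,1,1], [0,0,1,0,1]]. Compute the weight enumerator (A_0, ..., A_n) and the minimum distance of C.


Weight distribution: A_0 = 1, A_2 = 1, A_3 = 2. Minimum distance d = 2.

Enumerate all 2^2 = 4 messages m ∈ F_2^2.
For each, compute codeword c = mG in F_2^5, then tally its weight.
  m = 00 → c = 00000, weight = 0.
  m = 10 → c = 01011, weight = 3.
  m = 01 → c = 00101, weight = 2.
  m = 11 → c = 01110, weight = 3.
Tally weights:
  weight 0: 1 codewords.
  weight 2: 1 codewords.
  weight 3: 2 codewords.
Minimum distance d = smallest w > 0 with A_w > 0 = 2.
Sanity: Σ A_w = 4 = 2^2 = 4 ✓.


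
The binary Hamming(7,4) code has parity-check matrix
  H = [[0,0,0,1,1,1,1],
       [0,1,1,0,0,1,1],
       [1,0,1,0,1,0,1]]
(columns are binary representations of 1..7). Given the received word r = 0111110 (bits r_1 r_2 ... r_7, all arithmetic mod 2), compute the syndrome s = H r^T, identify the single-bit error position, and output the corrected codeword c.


s = (1, 1, 0)^T, error position = 6, corrected codeword c = 0111100

Compute s = H r^T mod 2 one row at a time:
  s_1 = 1 + 1 + 1 + 0 = 3 ≡ 1 (mod 2).
  s_2 = 1 + 1 + 1 + 0 = 3 ≡ 1 (mod 2).
  s_3 = 0 + 1 + 1 + 0 = 2 ≡ 0 (mod 2).
s = (1, 1, 0)^T — this equals column 6 of H (binary 110), so error is at position 6.
Correct: flip bit 6 of r = 0111110 to get c = 0111100.


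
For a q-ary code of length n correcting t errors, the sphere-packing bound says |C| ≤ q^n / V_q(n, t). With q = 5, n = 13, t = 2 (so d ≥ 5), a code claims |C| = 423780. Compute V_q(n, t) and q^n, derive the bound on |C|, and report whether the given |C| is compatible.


V_q(n, t) = 1301, q^n = 1220703125, Hamming bound = 938280, |C| = 423780 ≤ bound (satisfied).

Step 1: Compute V_q(n, t) = Σ_{j=0}^2 C(n, j) (q−1)^j.
  j = 0: C(13,0)·(4)^0 = 1·1 = 1.
  j = 1: C(13,1)·(4)^1 = 13·4 = 52.
  j = 2: C(13,2)·(4)^2 = 78·16 = 1248.
  V_q(n, t) = 1 + 52 + 1248 = 1301.
Step 2: q^n = 5^13 = 1220703125.
Step 3: Hamming bound ⌊q^n / V_q(n,t)⌋ = ⌊1220703125/1301⌋ = 938280.
Step 4: Compare |C| = 423780 to 938280: satisfied.
The claimed |C| lies below the Hamming bound.


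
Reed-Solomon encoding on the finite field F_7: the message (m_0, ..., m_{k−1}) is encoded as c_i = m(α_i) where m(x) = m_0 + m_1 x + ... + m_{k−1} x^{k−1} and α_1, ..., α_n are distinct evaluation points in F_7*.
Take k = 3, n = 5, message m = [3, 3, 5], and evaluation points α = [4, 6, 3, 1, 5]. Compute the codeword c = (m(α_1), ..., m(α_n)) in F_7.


c = [4, 5, 1, 4, 3]

Message polynomial: m(x) = 3 + 3·x + 5·x^2 (mod 7).
For each evaluation point α_i, compute m(α_i) mod 7:
  α_1 = 4: Horner steps 5 → 2 → 4, so m(4) = 4.
  α_2 = 6: Horner steps 5 → 5 → 5, so m(6) = 5.
  α_3 = 3: Horner steps 5 → 4 → 1, so m(3) = 1.
  α_4 = 1: Horner steps 5 → 1 → 4, so m(1) = 4.
  α_5 = 5: Horner steps 5 → 0 → 3, so m(5) = 3.
Codeword c = [4, 5, 1, 4, 3] ∈ F_7^5.


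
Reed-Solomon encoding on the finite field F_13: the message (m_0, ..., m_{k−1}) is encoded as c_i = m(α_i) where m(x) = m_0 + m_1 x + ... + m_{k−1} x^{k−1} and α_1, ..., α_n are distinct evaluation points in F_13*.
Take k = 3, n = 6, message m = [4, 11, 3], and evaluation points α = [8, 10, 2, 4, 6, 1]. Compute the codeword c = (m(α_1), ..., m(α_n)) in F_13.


c = [11, 11, 12, 5, 9, 5]

Message polynomial: m(x) = 4 + 11·x + 3·x^2 (mod 13).
For each evaluation point α_i, compute m(α_i) mod 13:
  α_1 = 8: Horner steps 3 → 9 → 11, so m(8) = 11.
  α_2 = 10: Horner steps 3 → 2 → 11, so m(10) = 11.
  α_3 = 2: Horner steps 3 → 4 → 12, so m(2) = 12.
  α_4 = 4: Horner steps 3 → 10 → 5, so m(4) = 5.
  α_5 = 6: Horner steps 3 → 3 → 9, so m(6) = 9.
  α_6 = 1: Horner steps 3 → 1 → 5, so m(1) = 5.
Codeword c = [11, 11, 12, 5, 9, 5] ∈ F_13^6.


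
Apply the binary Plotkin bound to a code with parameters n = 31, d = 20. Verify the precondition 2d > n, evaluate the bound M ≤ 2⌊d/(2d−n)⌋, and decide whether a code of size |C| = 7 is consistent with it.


Plotkin bound M ≤ 4; given |C| = 7 > bound (violated).

Check applicability: 2d = 40, n = 31.
2d − n = 9 > 0, so Plotkin applies.
Compute d/(2d−n) = 20/9 ≈ 2.2222.
⌊d/(2d−n)⌋ = 2.
Plotkin bound: M ≤ 2·2 = 4.
Given |C| = 7, check: VIOLATED.
This |C| is above the Plotkin bound, so no binary code with n = 31, d = 20 and 7 codewords exists.


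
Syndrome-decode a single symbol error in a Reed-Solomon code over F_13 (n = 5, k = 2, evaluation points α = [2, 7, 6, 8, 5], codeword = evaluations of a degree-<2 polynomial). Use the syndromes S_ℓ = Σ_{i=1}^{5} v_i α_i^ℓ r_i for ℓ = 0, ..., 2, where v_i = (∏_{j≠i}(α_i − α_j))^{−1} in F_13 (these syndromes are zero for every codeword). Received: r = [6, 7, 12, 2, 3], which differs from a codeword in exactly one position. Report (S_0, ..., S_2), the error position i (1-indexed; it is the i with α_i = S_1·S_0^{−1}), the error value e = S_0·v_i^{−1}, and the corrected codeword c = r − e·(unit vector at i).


S = (8, 1, 5), error at position 5, error magnitude e = 12, c = [6, 7, 12, 2, 4].

Step 1: column multipliers v_i = (∏_{j≠i}(α_i − α_j))^{−1} mod 13.
  i = 1 (α = 2): (2−7)(2−6)(2−8)(2−5) = (−5)·(−4)·(−6)·(−3) = 360 ≡ 9, so v_1 = 9^{−1} = 3 (mod 13).
  i = 2 (α = 7): (7−2)(7−6)(7−8)(7−5) = 5·1·(−1)·2 = −10 ≡ 3, so v_2 = 3^{−1} = 9 (mod 13).
  i = 3 (α = 6): (6−2)(6−7)(6−8)(6−5) = 4·(−1)·(−2)·1 = 8 ≡ 8, so v_3 = 8^{−1} = 5 (mod 13).
  i = 4 (α = 8): (8−2)(8−7)(8−6)(8−5) = 6·1·2·3 = 36 ≡ 10, so v_4 = 10^{−1} = 4 (mod 13).
  i = 5 (α = 5): (5−2)(5−7)(5−6)(5−8) = 3·(−2)·(−1)·(−3) = −18 ≡ 8, so v_5 = 8^{−1} = 5 (mod 13).
  v = [3, 9, 5, 4, 5].
Step 2: syndromes of r = [6, 7, 12, 2, 3] (all sums mod 13).
  S_0 = Σ v_i r_i = 3·6 + 9·7 + 5·12 + 4·2 + 5·3 = 164 ≡ 8.
  S_1 = Σ v_i α_i r_i = 3·2·6 + 9·7·7 + 5·6·12 + 4·8·2 + 5·5·3 = 976 ≡ 1.
  α_i^2 mod 13 = [4, 10, 10, 12, 12].
  S_2 = Σ v_i α_i^2 r_i = 3·4·6 + 9·10·7 + 5·10·12 + 4·12·2 + 5·12·3 = 1578 ≡ 5.
  S = (8, 1, 5) ≠ 0, so r is not a codeword (an error is present).
Step 3: locate the error. For a single error e at position i, S_ℓ = v_i·e·α_i^ℓ, so α_err = S_1/S_0.
  S_0^{−1} = 8^{−1} = 5 (mod 13), so α_err = 1·5 = 5 ≡ 5 = α_5. Error position i = 5.
  Consistency check: S_2/S_1 = 5·1 = 5 ≡ 5 = α_err ✓ (single-error assumption holds).
Step 4: error magnitude e = S_0/v_5 = S_0·∏_{j≠5}(α_5 − α_j) = 8·8 = 64 ≡ 12 (mod 13).
Step 5: correct position 5: c_5 = r_5 − e = 3 − 12 ≡ 4 (mod 13). Hence c = [6, 7, 12, 2, 4].
  Check: interpolating c through the α_i gives m(x) = 3 + 8·x (degree < 2) with m(α_i) = c_i for every i, so c is indeed a codeword.


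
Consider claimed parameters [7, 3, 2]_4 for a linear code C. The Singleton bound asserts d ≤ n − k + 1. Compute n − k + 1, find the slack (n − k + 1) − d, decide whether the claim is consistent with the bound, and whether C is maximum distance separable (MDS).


Singleton RHS = n − k + 1 = 5, slack = 3, bound satisfied, not MDS.

Singleton bound: d ≤ n − k + 1.
Here n = 7, k = 3, so n − k + 1 = 5.
Given d = 2, check d ≤ 5: YES.
Slack = (n − k + 1) − d = 3.
The code is NOT MDS (slack = 3 > 0).
Description: the claimed parameters are [7, 3, 2]_4; such a code would be non-MDS.


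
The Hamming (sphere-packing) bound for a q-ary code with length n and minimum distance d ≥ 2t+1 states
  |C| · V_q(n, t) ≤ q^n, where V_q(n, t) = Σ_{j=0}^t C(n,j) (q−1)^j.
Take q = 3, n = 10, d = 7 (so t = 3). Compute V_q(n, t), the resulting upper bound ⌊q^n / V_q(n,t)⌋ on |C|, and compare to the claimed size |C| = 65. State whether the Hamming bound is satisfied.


V_q(n, t) = 1161, q^n = 59049, Hamming bound = 50, |C| = 65 > bound (violated).

Step 1: Compute V_q(n, t) = Σ_{j=0}^3 C(n, j) (q−1)^j.
  j = 0: C(10,0)·(2)^0 = 1·1 = 1.
  j = 1: C(10,1)·(2)^1 = 10·2 = 20.
  j = 2: C(10,2)·(2)^2 = 45·4 = 180.
  j = 3: C(10,3)·(2)^3 = 120·8 = 960.
  V_q(n, t) = 1 + 20 + 180 + 960 = 1161.
Step 2: q^n = 3^10 = 59049.
Step 3: Hamming bound ⌊q^n / V_q(n,t)⌋ = ⌊59049/1161⌋ = 50.
Step 4: Compare |C| = 65 to 50: violated.
The claimed |C| lies above the Hamming bound, so no 3-ary code of length 10 with d ≥ 7 can have 65 codewords.


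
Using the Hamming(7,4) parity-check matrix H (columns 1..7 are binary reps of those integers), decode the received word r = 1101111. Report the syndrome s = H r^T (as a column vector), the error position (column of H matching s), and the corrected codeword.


s = (0, 1, 1)^T, error position = 3, corrected codeword c = 1111111

Compute s = H r^T mod 2 one row at a time:
  s_1 = 1 + 1 + 1 + 1 = 4 ≡ 0 (mod 2).
  s_2 = 1 + 0 + 1 + 1 = 3 ≡ 1 (mod 2).
  s_3 = 1 + 0 + 1 + 1 = 3 ≡ 1 (mod 2).
s = (0, 1, 1)^T — this equals column 3 of H (binary 011), so error is at position 3.
Correct: flip bit 3 of r = 1101111 to get c = 1111111.


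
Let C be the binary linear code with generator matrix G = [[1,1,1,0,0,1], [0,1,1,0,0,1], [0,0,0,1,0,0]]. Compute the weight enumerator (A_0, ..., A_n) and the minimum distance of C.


Weight distribution: A_0 = 1, A_1 = 2, A_2 = 1, A_3 = 1, A_4 = 2, A_5 = 1. Minimum distance d = 1.

Enumerate all 2^3 = 8 messages m ∈ F_2^3.
For each, compute codeword c = mG in F_2^6, then tally its weight.
  m = 000 → c = 000000, weight = 0.
  m = 100 → c = 111001, weight = 4.
  m = 010 → c = 011001, weight = 3.
  m = 110 → c = 100000, weight = 1.
  m = 001 → c = 000100, weight = 1.
  m = 101 → c = 111101, weight = 5.
  m = 011 → c = 011101, weight = 4.
  m = 111 → c = 100100, weight = 2.
Tally weights:
  weight 0: 1 codewords.
  weight 1: 2 codewords.
  weight 2: 1 codewords.
  weight 3: 1 codewords.
  weight 4: 2 codewords.
  weight 5: 1 codewords.
Minimum distance d = smallest w > 0 with A_w > 0 = 1.
Sanity: Σ A_w = 8 = 2^3 = 8 ✓.


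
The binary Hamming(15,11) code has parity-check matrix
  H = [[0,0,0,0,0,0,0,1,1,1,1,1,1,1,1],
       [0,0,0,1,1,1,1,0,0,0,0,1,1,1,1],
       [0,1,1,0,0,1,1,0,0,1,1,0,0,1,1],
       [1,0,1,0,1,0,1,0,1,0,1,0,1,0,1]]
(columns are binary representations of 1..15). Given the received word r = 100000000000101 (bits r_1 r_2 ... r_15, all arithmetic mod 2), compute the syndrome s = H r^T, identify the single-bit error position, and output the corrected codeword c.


s = (0, 0, 1, 1)^T, error position = 3, corrected codeword c = 101000000000101

Compute s = H r^T mod 2 one row at a time:
  s_1 = 0 + 0 + 0 + 0 + 0 + 1 + 0 + 1 = 2 ≡ 0 (mod 2).
  s_2 = 0 + 0 + 0 + 0 + 0 + 1 + 0 + 1 = 2 ≡ 0 (mod 2).
  s_3 = 0 + 0 + 0 + 0 + 0 + 0 + 0 + 1 = 1 ≡ 1 (mod 2).
  s_4 = 1 + 0 + 0 + 0 + 0 + 0 + 1 + 1 = 3 ≡ 1 (mod 2).
s = (0, 0, 1, 1)^T — this equals column 3 of H (binary 0011), so error is at position 3.
Correct: flip bit 3 of r = 100000000000101 to get c = 101000000000101.


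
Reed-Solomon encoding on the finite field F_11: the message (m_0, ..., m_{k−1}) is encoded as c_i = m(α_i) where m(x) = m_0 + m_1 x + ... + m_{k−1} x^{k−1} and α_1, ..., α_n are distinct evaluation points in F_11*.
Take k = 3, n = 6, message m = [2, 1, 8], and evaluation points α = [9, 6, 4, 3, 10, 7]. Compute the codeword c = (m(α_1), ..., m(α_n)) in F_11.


c = [10, 10, 2, 0, 9, 5]

Message polynomial: m(x) = 2 + 1·x + 8·x^2 (mod 11).
For each evaluation point α_i, compute m(α_i) mod 11:
  α_1 = 9: Horner steps 8 → 7 → 10, so m(9) = 10.
  α_2 = 6: Horner steps 8 → 5 → 10, so m(6) = 10.
  α_3 = 4: Horner steps 8 → 0 → 2, so m(4) = 2.
  α_4 = 3: Horner steps 8 → 3 → 0, so m(3) = 0.
  α_5 = 10: Horner steps 8 → 4 → 9, so m(10) = 9.
  α_6 = 7: Horner steps 8 → 2 → 5, so m(7) = 5.
Codeword c = [10, 10, 2, 0, 9, 5] ∈ F_11^6.


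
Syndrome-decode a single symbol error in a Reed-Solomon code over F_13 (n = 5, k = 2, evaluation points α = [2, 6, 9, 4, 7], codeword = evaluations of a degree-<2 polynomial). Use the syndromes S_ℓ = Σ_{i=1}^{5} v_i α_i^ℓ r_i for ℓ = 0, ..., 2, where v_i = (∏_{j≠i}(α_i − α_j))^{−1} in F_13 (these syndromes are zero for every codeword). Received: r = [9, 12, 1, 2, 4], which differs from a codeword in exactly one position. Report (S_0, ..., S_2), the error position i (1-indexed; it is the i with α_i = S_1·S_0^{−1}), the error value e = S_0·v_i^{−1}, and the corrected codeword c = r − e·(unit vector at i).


S = (8, 3, 6), error at position 1, error magnitude e = 4, c = [5, 12, 1, 2, 4].

Step 1: column multipliers v_i = (∏_{j≠i}(α_i − α_j))^{−1} mod 13.
  i = 1 (α = 2): (2−6)(2−9)(2−4)(2−7) = (−4)·(−7)·(−2)·(−5) = 280 ≡ 7, so v_1 = 7^{−1} = 2 (mod 13).
  i = 2 (α = 6): (6−2)(6−9)(6−4)(6−7) = 4·(−3)·2·(−1) = 24 ≡ 11, so v_2 = 11^{−1} = 6 (mod 13).
  i = 3 (α = 9): (9−2)(9−6)(9−4)(9−7) = 7·3·5·2 = 210 ≡ 2, so v_3 = 2^{−1} = 7 (mod 13).
  i = 4 (α = 4): (4−2)(4−6)(4−9)(4−7) = 2·(−2)·(−5)·(−3) = −60 ≡ 5, so v_4 = 5^{−1} = 8 (mod 13).
  i = 5 (α = 7): (7−2)(7−6)(7−9)(7−4) = 5·1·(−2)·3 = −30 ≡ 9, so v_5 = 9^{−1} = 3 (mod 13).
  v = [2, 6, 7, 8, 3].
Step 2: syndromes of r = [9, 12, 1, 2, 4] (all sums mod 13).
  S_0 = Σ v_i r_i = 2·9 + 6·12 + 7·1 + 8·2 + 3·4 = 125 ≡ 8.
  S_1 = Σ v_i α_i r_i = 2·2·9 + 6·6·12 + 7·9·1 + 8·4·2 + 3·7·4 = 679 ≡ 3.
  α_i^2 mod 13 = [4, 10, 3, 3, 10].
  S_2 = Σ v_i α_i^2 r_i = 2·4·9 + 6·10·12 + 7·3·1 + 8·3·2 + 3·10·4 = 981 ≡ 6.
  S = (8, 3, 6) ≠ 0, so r is not a codeword (an error is present).
Step 3: locate the error. For a single error e at position i, S_ℓ = v_i·e·α_i^ℓ, so α_err = S_1/S_0.
  S_0^{−1} = 8^{−1} = 5 (mod 13), so α_err = 3·5 = 15 ≡ 2 = α_1. Error position i = 1.
  Consistency check: S_2/S_1 = 6·9 = 54 ≡ 2 = α_err ✓ (single-error assumption holds).
Step 4: error magnitude e = S_0/v_1 = S_0·∏_{j≠1}(α_1 − α_j) = 8·7 = 56 ≡ 4 (mod 13).
Step 5: correct position 1: c_1 = r_1 − e = 9 − 4 ≡ 5 (mod 13). Hence c = [5, 12, 1, 2, 4].
  Check: interpolating c through the α_i gives m(x) = 8 + 5·x (degree < 2) with m(α_i) = c_i for every i, so c is indeed a codeword.


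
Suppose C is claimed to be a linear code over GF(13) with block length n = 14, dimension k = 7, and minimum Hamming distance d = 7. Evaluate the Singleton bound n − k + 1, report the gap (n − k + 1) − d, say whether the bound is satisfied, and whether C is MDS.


Singleton RHS = n − k + 1 = 8, slack = 1, bound satisfied, not MDS.

Singleton bound: d ≤ n − k + 1.
Here n = 14, k = 7, so n − k + 1 = 8.
Given d = 7, check d ≤ 8: YES.
Slack = (n − k + 1) − d = 1.
The code is NOT MDS (slack = 1 > 0).
Description: the claimed parameters are [14, 7, 7]_13; such a code would be non-MDS.


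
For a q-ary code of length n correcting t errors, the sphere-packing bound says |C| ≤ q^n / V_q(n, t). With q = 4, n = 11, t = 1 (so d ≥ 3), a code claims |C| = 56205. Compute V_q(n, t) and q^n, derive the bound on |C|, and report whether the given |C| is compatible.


V_q(n, t) = 34, q^n = 4194304, Hamming bound = 123361, |C| = 56205 ≤ bound (satisfied).

Step 1: Compute V_q(n, t) = Σ_{j=0}^1 C(n, j) (q−1)^j.
  j = 0: C(11,0)·(3)^0 = 1·1 = 1.
  j = 1: C(11,1)·(3)^1 = 11·3 = 33.
  V_q(n, t) = 1 + 33 = 34.
Step 2: q^n = 4^11 = 4194304.
Step 3: Hamming bound ⌊q^n / V_q(n,t)⌋ = ⌊4194304/34⌋ = 123361.
Step 4: Compare |C| = 56205 to 123361: satisfied.
The claimed |C| lies below the Hamming bound.


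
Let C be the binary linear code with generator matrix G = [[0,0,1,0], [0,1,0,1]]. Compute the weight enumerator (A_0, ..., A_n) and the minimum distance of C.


Weight distribution: A_0 = 1, A_1 = 1, A_2 = 1, A_3 = 1. Minimum distance d = 1.

Enumerate all 2^2 = 4 messages m ∈ F_2^2.
For each, compute codeword c = mG in F_2^4, then tally its weight.
  m = 00 → c = 0000, weight = 0.
  m = 10 → c = 0010, weight = 1.
  m = 01 → c = 0101, weight = 2.
  m = 11 → c = 0111, weight = 3.
Tally weights:
  weight 0: 1 codewords.
  weight 1: 1 codewords.
  weight 2: 1 codewords.
  weight 3: 1 codewords.
Minimum distance d = smallest w > 0 with A_w > 0 = 1.
Sanity: Σ A_w = 4 = 2^2 = 4 ✓.


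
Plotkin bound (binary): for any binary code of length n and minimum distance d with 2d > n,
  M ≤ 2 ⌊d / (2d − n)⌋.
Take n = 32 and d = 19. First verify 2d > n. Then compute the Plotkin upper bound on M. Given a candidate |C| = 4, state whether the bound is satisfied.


Plotkin bound M ≤ 6; given |C| = 4 ≤ bound (satisfied).

Check applicability: 2d = 38, n = 32.
2d − n = 6 > 0, so Plotkin applies.
Compute d/(2d−n) = 19/6 ≈ 3.1667.
⌊d/(2d−n)⌋ = 3.
Plotkin bound: M ≤ 2·3 = 6.
Given |C| = 4, check: satisfied.
This |C| is below the Plotkin bound.


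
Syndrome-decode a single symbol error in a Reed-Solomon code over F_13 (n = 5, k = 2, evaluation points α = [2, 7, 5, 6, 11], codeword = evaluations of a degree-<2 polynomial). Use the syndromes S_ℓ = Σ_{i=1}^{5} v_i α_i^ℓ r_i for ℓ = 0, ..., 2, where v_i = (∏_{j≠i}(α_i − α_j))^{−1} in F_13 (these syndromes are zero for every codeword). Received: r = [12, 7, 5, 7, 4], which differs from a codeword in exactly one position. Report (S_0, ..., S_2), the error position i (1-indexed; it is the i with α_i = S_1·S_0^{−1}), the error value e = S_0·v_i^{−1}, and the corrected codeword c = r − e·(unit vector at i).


S = (2, 1, 7), error at position 2, error magnitude e = 11, c = [12, 9, 5, 7, 4].

Step 1: column multipliers v_i = (∏_{j≠i}(α_i − α_j))^{−1} mod 13.
  i = 1 (α = 2): (2−7)(2−5)(2−6)(2−11) = (−5)·(−3)·(−4)·(−9) = 540 ≡ 7, so v_1 = 7^{−1} = 2 (mod 13).
  i = 2 (α = 7): (7−2)(7−5)(7−6)(7−11) = 5·2·1·(−4) = −40 ≡ 12, so v_2 = 12^{−1} = 12 (mod 13).
  i = 3 (α = 5): (5−2)(5−7)(5−6)(5−11) = 3·(−2)·(−1)·(−6) = −36 ≡ 3, so v_3 = 3^{−1} = 9 (mod 13).
  i = 4 (α = 6): (6−2)(6−7)(6−5)(6−11) = 4·(−1)·1·(−5) = 20 ≡ 7, so v_4 = 7^{−1} = 2 (mod 13).
  i = 5 (α = 11): (11−2)(11−7)(11−5)(11−6) = 9·4·6·5 = 1080 ≡ 1, so v_5 = 1^{−1} = 1 (mod 13).
  v = [2, 12, 9, 2, 1].
Step 2: syndromes of r = [12, 7, 5, 7, 4] (all sums mod 13).
  S_0 = Σ v_i r_i = 2·12 + 12·7 + 9·5 + 2·7 + 1·4 = 171 ≡ 2.
  S_1 = Σ v_i α_i r_i = 2·2·12 + 12·7·7 + 9·5·5 + 2·6·7 + 1·11·4 = 989 ≡ 1.
  α_i^2 mod 13 = [4, 10, 12, 10, 4].
  S_2 = Σ v_i α_i^2 r_i = 2·4·12 + 12·10·7 + 9·12·5 + 2·10·7 + 1·4·4 = 1632 ≡ 7.
  S = (2, 1, 7) ≠ 0, so r is not a codeword (an error is present).
Step 3: locate the error. For a single error e at position i, S_ℓ = v_i·e·α_i^ℓ, so α_err = S_1/S_0.
  S_0^{−1} = 2^{−1} = 7 (mod 13), so α_err = 1·7 = 7 ≡ 7 = α_2. Error position i = 2.
  Consistency check: S_2/S_1 = 7·1 = 7 ≡ 7 = α_err ✓ (single-error assumption holds).
Step 4: error magnitude e = S_0/v_2 = S_0·∏_{j≠2}(α_2 − α_j) = 2·12 = 24 ≡ 11 (mod 13).
Step 5: correct position 2: c_2 = r_2 − e = 7 − 11 ≡ 9 (mod 13). Hence c = [12, 9, 5, 7, 4].
  Check: interpolating c through the α_i gives m(x) = 8 + 2·x (degree < 2) with m(α_i) = c_i for every i, so c is indeed a codeword.


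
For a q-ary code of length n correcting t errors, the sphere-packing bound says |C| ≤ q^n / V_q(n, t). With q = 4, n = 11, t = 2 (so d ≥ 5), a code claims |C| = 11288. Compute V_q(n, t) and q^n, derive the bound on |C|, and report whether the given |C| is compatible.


V_q(n, t) = 529, q^n = 4194304, Hamming bound = 7928, |C| = 11288 > bound (violated).

Step 1: Compute V_q(n, t) = Σ_{j=0}^2 C(n, j) (q−1)^j.
  j = 0: C(11,0)·(3)^0 = 1·1 = 1.
  j = 1: C(11,1)·(3)^1 = 11·3 = 33.
  j = 2: C(11,2)·(3)^2 = 55·9 = 495.
  V_q(n, t) = 1 + 33 + 495 = 529.
Step 2: q^n = 4^11 = 4194304.
Step 3: Hamming bound ⌊q^n / V_q(n,t)⌋ = ⌊4194304/529⌋ = 7928.
Step 4: Compare |C| = 11288 to 7928: violated.
The claimed |C| lies above the Hamming bound, so no 4-ary code of length 11 with d ≥ 5 can have 11288 codewords.


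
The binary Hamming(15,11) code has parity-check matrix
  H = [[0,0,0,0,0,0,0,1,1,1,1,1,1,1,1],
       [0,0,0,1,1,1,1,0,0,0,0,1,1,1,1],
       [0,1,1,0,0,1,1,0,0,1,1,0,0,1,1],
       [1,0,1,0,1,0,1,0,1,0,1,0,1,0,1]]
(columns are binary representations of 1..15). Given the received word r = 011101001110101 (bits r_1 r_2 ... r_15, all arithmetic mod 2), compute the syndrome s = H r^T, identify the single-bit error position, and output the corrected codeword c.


s = (1, 0, 0, 1)^T, error position = 9, corrected codeword c = 011101000110101

Compute s = H r^T mod 2 one row at a time:
  s_1 = 0 + 1 + 1 + 1 + 0 + 1 + 0 + 1 = 5 ≡ 1 (mod 2).
  s_2 = 1 + 0 + 1 + 0 + 0 + 1 + 0 + 1 = 4 ≡ 0 (mod 2).
  s_3 = 1 + 1 + 1 + 0 + 1 + 1 + 0 + 1 = 6 ≡ 0 (mod 2).
  s_4 = 0 + 1 + 0 + 0 + 1 + 1 + 1 + 1 = 5 ≡ 1 (mod 2).
s = (1, 0, 0, 1)^T — this equals column 9 of H (binary 1001), so error is at position 9.
Correct: flip bit 9 of r = 011101001110101 to get c = 011101000110101.


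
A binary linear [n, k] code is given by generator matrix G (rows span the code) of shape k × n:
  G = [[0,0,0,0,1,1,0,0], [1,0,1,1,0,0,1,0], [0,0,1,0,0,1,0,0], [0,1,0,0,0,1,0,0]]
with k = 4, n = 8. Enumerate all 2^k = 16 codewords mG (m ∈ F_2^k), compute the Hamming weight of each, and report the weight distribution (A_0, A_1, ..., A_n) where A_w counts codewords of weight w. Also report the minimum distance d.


Weight distribution: A_0 = 1, A_2 = 6, A_4 = 5, A_6 = 4. Minimum distance d = 2.

Enumerate all 2^4 = 16 messages m ∈ F_2^4.
For each, compute codeword c = mG in F_2^8, then tally its weight.
  m = 0000 → c = 00000000, weight = 0.
  m = 1000 → c = 00001100, weight = 2.
  m = 0100 → c = 10110010, weight = 4.
  m = 1100 → c = 10111110, weight = 6.
  m = 0010 → c = 00100100, weight = 2.
  m = 1010 → c = 00101000, weight = 2.
  m = 0110 → c = 10010110, weight = 4.
  m = 1110 → c = 10011010, weight = 4.
  m = 0001 → c = 01000100, weight = 2.
  m = 1001 → c = 01001000, weight = 2.
  m = 0101 → c = 11110110, weight = 6.
  m = 1101 → c = 11111010, weight = 6.
  m = 0011 → c = 01100000, weight = 2.
  m = 1011 → c = 01101100, weight = 4.
  m = 0111 → c = 11010010, weight = 4.
  m = 1111 → c = 11011110, weight = 6.
Tally weights:
  weight 0: 1 codewords.
  weight 2: 6 codewords.
  weight 4: 5 codewords.
  weight 6: 4 codewords.
Minimum distance d = smallest w > 0 with A_w > 0 = 2.
Sanity: Σ A_w = 16 = 2^4 = 16 ✓.


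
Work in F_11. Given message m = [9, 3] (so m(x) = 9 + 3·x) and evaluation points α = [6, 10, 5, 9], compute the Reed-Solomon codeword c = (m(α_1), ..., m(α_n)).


c = [5, 6, 2, 3]

Message polynomial: m(x) = 9 + 3·x (mod 11).
For each evaluation point α_i, compute m(α_i) mod 11:
  α_1 = 6: Horner steps 3 → 5, so m(6) = 5.
  α_2 = 10: Horner steps 3 → 6, so m(10) = 6.
  α_3 = 5: Horner steps 3 → 2, so m(5) = 2.
  α_4 = 9: Horner steps 3 → 3, so m(9) = 3.
Codeword c = [5, 6, 2, 3] ∈ F_11^4.


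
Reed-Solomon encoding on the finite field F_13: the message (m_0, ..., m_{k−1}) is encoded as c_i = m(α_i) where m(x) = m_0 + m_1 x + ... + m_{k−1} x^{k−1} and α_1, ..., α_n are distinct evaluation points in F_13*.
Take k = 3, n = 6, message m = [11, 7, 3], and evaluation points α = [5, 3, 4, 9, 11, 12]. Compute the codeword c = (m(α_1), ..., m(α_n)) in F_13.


c = [4, 7, 9, 5, 9, 7]

Message polynomial: m(x) = 11 + 7·x + 3·x^2 (mod 13).
For each evaluation point α_i, compute m(α_i) mod 13:
  α_1 = 5: Horner steps 3 → 9 → 4, so m(5) = 4.
  α_2 = 3: Horner steps 3 → 3 → 7, so m(3) = 7.
  α_3 = 4: Horner steps 3 → 6 → 9, so m(4) = 9.
  α_4 = 9: Horner steps 3 → 8 → 5, so m(9) = 5.
  α_5 = 11: Horner steps 3 → 1 → 9, so m(11) = 9.
  α_6 = 12: Horner steps 3 → 4 → 7, so m(12) = 7.
Codeword c = [4, 7, 9, 5, 9, 7] ∈ F_13^6.


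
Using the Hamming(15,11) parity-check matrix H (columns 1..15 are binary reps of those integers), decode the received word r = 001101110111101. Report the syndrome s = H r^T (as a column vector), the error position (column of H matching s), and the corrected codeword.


s = (0, 0, 0, 1)^T, error position = 1, corrected codeword c = 101101110111101

Compute s = H r^T mod 2 one row at a time:
  s_1 = 1 + 0 + 1 + 1 + 1 + 1 + 0 + 1 = 6 ≡ 0 (mod 2).
  s_2 = 1 + 0 + 1 + 1 + 1 + 1 + 0 + 1 = 6 ≡ 0 (mod 2).
  s_3 = 0 + 1 + 1 + 1 + 1 + 1 + 0 + 1 = 6 ≡ 0 (mod 2).
  s_4 = 0 + 1 + 0 + 1 + 0 + 1 + 1 + 1 = 5 ≡ 1 (mod 2).
s = (0, 0, 0, 1)^T — this equals column 1 of H (binary 0001), so error is at position 1.
Correct: flip bit 1 of r = 001101110111101 to get c = 101101110111101.


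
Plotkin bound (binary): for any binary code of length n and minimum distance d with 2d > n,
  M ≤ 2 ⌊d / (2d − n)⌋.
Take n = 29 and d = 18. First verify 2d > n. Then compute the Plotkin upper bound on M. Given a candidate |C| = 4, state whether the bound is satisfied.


Plotkin bound M ≤ 4; given |C| = 4 ≤ bound (satisfied).

Check applicability: 2d = 36, n = 29.
2d − n = 7 > 0, so Plotkin applies.
Compute d/(2d−n) = 18/7 ≈ 2.5714.
⌊d/(2d−n)⌋ = 2.
Plotkin bound: M ≤ 2·2 = 4.
Given |C| = 4, check: satisfied.
This |C| is at the Plotkin bound.


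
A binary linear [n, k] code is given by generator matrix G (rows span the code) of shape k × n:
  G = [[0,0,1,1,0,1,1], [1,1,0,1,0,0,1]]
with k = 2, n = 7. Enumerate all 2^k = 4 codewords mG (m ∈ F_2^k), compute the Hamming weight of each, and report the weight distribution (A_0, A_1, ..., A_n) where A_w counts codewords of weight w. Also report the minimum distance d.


Weight distribution: A_0 = 1, A_4 = 3. Minimum distance d = 4.

Enumerate all 2^2 = 4 messages m ∈ F_2^2.
For each, compute codeword c = mG in F_2^7, then tally its weight.
  m = 00 → c = 0000000, weight = 0.
  m = 10 → c = 0011011, weight = 4.
  m = 01 → c = 1101001, weight = 4.
  m = 11 → c = 1110010, weight = 4.
Tally weights:
  weight 0: 1 codewords.
  weight 4: 3 codewords.
Minimum distance d = smallest w > 0 with A_w > 0 = 4.
Sanity: Σ A_w = 4 = 2^2 = 4 ✓.


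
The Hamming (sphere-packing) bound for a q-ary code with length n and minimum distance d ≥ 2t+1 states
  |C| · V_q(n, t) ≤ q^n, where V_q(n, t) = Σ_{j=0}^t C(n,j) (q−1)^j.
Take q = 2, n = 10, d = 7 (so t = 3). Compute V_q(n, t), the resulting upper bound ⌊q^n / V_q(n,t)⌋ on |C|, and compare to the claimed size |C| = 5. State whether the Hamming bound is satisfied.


V_q(n, t) = 176, q^n = 1024, Hamming bound = 5, |C| = 5 ≤ bound (satisfied).

Step 1: Compute V_q(n, t) = Σ_{j=0}^3 C(n, j) (q−1)^j.
  j = 0: C(10,0)·(1)^0 = 1·1 = 1.
  j = 1: C(10,1)·(1)^1 = 10·1 = 10.
  j = 2: C(10,2)·(1)^2 = 45·1 = 45.
  j = 3: C(10,3)·(1)^3 = 120·1 = 120.
  V_q(n, t) = 1 + 10 + 45 + 120 = 176.
Step 2: q^n = 2^10 = 1024.
Step 3: Hamming bound ⌊q^n / V_q(n,t)⌋ = ⌊1024/176⌋ = 5.
Step 4: Compare |C| = 5 to 5: satisfied.
The claimed |C| lies at the Hamming bound (tight).


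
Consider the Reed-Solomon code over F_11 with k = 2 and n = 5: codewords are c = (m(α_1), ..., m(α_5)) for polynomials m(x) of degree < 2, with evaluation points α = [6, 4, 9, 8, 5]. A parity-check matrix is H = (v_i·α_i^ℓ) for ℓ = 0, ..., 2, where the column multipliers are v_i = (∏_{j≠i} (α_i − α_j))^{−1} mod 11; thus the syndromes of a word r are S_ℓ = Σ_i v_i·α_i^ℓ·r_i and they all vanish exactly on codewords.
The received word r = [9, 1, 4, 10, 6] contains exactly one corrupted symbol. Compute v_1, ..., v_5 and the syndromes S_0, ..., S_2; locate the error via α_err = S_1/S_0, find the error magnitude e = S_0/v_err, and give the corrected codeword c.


S = (9, 10, 5), error at position 1, error magnitude e = 9, c = [0, 1, 4, 10, 6].

Step 1: column multipliers v_i = (∏_{j≠i}(α_i − α_j))^{−1} mod 11.
  i = 1 (α = 6): (6−4)(6−9)(6−8)(6−5) = 2·(−3)·(−2)·1 = 12 ≡ 1, so v_1 = 1^{−1} = 1 (mod 11).
  i = 2 (α = 4): (4−6)(4−9)(4−8)(4−5) = (−2)·(−5)·(−4)·(−1) = 40 ≡ 7, so v_2 = 7^{−1} = 8 (mod 11).
  i = 3 (α = 9): (9−6)(9−4)(9−8)(9−5) = 3·5·1·4 = 60 ≡ 5, so v_3 = 5^{−1} = 9 (mod 11).
  i = 4 (α = 8): (8−6)(8−4)(8−9)(8−5) = 2·4·(−1)·3 = −24 ≡ 9, so v_4 = 9^{−1} = 5 (mod 11).
  i = 5 (α = 5): (5−6)(5−4)(5−9)(5−8) = (−1)·1·(−4)·(−3) = −12 ≡ 10, so v_5 = 10^{−1} = 10 (mod 11).
  v = [1, 8, 9, 5, 10].
Step 2: syndromes of r = [9, 1, 4, 10, 6] (all sums mod 11).
  S_0 = Σ v_i r_i = 1·9 + 8·1 + 9·4 + 5·10 + 10·6 = 163 ≡ 9.
  S_1 = Σ v_i α_i r_i = 1·6·9 + 8·4·1 + 9·9·4 + 5·8·10 + 10·5·6 = 1110 ≡ 10.
  α_i^2 mod 11 = [3, 5, 4, 9, 3].
  S_2 = Σ v_i α_i^2 r_i = 1·3·9 + 8·5·1 + 9·4·4 + 5·9·10 + 10·3·6 = 841 ≡ 5.
  S = (9, 10, 5) ≠ 0, so r is not a codeword (an error is present).
Step 3: locate the error. For a single error e at position i, S_ℓ = v_i·e·α_i^ℓ, so α_err = S_1/S_0.
  S_0^{−1} = 9^{−1} = 5 (mod 11), so α_err = 10·5 = 50 ≡ 6 = α_1. Error position i = 1.
  Consistency check: S_2/S_1 = 5·10 = 50 ≡ 6 = α_err ✓ (single-error assumption holds).
Step 4: error magnitude e = S_0/v_1 = S_0·∏_{j≠1}(α_1 − α_j) = 9·1 = 9 ≡ 9 (mod 11).
Step 5: correct position 1: c_1 = r_1 − e = 9 − 9 ≡ 0 (mod 11). Hence c = [0, 1, 4, 10, 6].
  Check: interpolating c through the α_i gives m(x) = 3 + 5·x (degree < 2) with m(α_i) = c_i for every i, so c is indeed a codeword.


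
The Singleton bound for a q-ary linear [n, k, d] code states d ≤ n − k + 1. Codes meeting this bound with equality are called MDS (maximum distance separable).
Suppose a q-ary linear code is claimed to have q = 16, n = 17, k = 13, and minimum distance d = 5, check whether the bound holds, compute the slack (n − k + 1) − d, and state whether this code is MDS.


Singleton RHS = n − k + 1 = 5, slack = 0, bound satisfied, MDS.

Singleton bound: d ≤ n − k + 1.
Here n = 17, k = 13, so n − k + 1 = 5.
Given d = 5, check d ≤ 5: YES.
Slack = (n − k + 1) − d = 0.
The code is MDS (slack = 0).
Description: the claimed parameters are [17, 13, 5]_16; such a code would be MDS (meets Singleton bound).


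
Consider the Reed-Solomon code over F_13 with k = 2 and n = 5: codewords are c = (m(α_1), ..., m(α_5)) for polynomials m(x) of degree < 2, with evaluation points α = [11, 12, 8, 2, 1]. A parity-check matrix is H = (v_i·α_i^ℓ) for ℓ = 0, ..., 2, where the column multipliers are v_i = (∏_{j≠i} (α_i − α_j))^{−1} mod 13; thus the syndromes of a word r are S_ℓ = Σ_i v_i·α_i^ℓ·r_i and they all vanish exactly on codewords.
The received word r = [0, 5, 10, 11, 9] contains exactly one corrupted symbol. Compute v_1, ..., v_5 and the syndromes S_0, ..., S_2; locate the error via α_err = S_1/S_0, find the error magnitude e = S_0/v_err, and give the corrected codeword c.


S = (12, 2, 9), error at position 1, error magnitude e = 10, c = [3, 5, 10, 11, 9].

Step 1: column multipliers v_i = (∏_{j≠i}(α_i − α_j))^{−1} mod 13.
  i = 1 (α = 11): (11−12)(11−8)(11−2)(11−1) = (−1)·3·9·10 = −270 ≡ 3, so v_1 = 3^{−1} = 9 (mod 13).
  i = 2 (α = 12): (12−11)(12−8)(12−2)(12−1) = 1·4·10·11 = 440 ≡ 11, so v_2 = 11^{−1} = 6 (mod 13).
  i = 3 (α = 8): (8−11)(8−12)(8−2)(8−1) = (−3)·(−4)·6·7 = 504 ≡ 10, so v_3 = 10^{−1} = 4 (mod 13).
  i = 4 (α = 2): (2−11)(2−12)(2−8)(2−1) = (−9)·(−10)·(−6)·1 = −540 ≡ 6, so v_4 = 6^{−1} = 11 (mod 13).
  i = 5 (α = 1): (1−11)(1−12)(1−8)(1−2) = (−10)·(−11)·(−7)·(−1) = 770 ≡ 3, so v_5 = 3^{−1} = 9 (mod 13).
  v = [9, 6, 4, 11, 9].
Step 2: syndromes of r = [0, 5, 10, 11, 9] (all sums mod 13).
  S_0 = Σ v_i r_i = 9·0 + 6·5 + 4·10 + 11·11 + 9·9 = 272 ≡ 12.
  S_1 = Σ v_i α_i r_i = 9·11·0 + 6·12·5 + 4·8·10 + 11·2·11 + 9·1·9 = 1003 ≡ 2.
  α_i^2 mod 13 = [4, 1, 12, 4, 1].
  S_2 = Σ v_i α_i^2 r_i = 9·4·0 + 6·1·5 + 4·12·10 + 11·4·11 + 9·1·9 = 1075 ≡ 9.
  S = (12, 2, 9) ≠ 0, so r is not a codeword (an error is present).
Step 3: locate the error. For a single error e at position i, S_ℓ = v_i·e·α_i^ℓ, so α_err = S_1/S_0.
  S_0^{−1} = 12^{−1} = 12 (mod 13), so α_err = 2·12 = 24 ≡ 11 = α_1. Error position i = 1.
  Consistency check: S_2/S_1 = 9·7 = 63 ≡ 11 = α_err ✓ (single-error assumption holds).
Step 4: error magnitude e = S_0/v_1 = S_0·∏_{j≠1}(α_1 − α_j) = 12·3 = 36 ≡ 10 (mod 13).
Step 5: correct position 1: c_1 = r_1 − e = 0 − 10 ≡ 3 (mod 13). Hence c = [3, 5, 10, 11, 9].
  Check: interpolating c through the α_i gives m(x) = 7 + 2·x (degree < 2) with m(α_i) = c_i for every i, so c is indeed a codeword.


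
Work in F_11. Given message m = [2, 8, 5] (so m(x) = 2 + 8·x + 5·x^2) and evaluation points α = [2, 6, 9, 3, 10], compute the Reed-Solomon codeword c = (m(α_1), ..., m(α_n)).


c = [5, 10, 6, 5, 10]

Message polynomial: m(x) = 2 + 8·x + 5·x^2 (mod 11).
For each evaluation point α_i, compute m(α_i) mod 11:
  α_1 = 2: Horner steps 5 → 7 → 5, so m(2) = 5.
  α_2 = 6: Horner steps 5 → 5 → 10, so m(6) = 10.
  α_3 = 9: Horner steps 5 → 9 → 6, so m(9) = 6.
  α_4 = 3: Horner steps 5 → 1 → 5, so m(3) = 5.
  α_5 = 10: Horner steps 5 → 3 → 10, so m(10) = 10.
Codeword c = [5, 10, 6, 5, 10] ∈ F_11^5.


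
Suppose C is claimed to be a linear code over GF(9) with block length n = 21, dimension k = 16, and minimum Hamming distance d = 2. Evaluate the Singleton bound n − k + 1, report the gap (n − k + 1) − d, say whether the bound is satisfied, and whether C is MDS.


Singleton RHS = n − k + 1 = 6, slack = 4, bound satisfied, not MDS.

Singleton bound: d ≤ n − k + 1.
Here n = 21, k = 16, so n − k + 1 = 6.
Given d = 2, check d ≤ 6: YES.
Slack = (n − k + 1) − d = 4.
The code is NOT MDS (slack = 4 > 0).
Description: the claimed parameters are [21, 16, 2]_9; such a code would be non-MDS.


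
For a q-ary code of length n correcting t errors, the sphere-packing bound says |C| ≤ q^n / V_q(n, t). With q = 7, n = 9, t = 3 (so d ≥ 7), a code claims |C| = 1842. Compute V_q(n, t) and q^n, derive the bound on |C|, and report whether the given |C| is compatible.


V_q(n, t) = 19495, q^n = 40353607, Hamming bound = 2069, |C| = 1842 ≤ bound (satisfied).

Step 1: Compute V_q(n, t) = Σ_{j=0}^3 C(n, j) (q−1)^j.
  j = 0: C(9,0)·(6)^0 = 1·1 = 1.
  j = 1: C(9,1)·(6)^1 = 9·6 = 54.
  j = 2: C(9,2)·(6)^2 = 36·36 = 1296.
  j = 3: C(9,3)·(6)^3 = 84·216 = 18144.
  V_q(n, t) = 1 + 54 + 1296 + 18144 = 19495.
Step 2: q^n = 7^9 = 40353607.
Step 3: Hamming bound ⌊q^n / V_q(n,t)⌋ = ⌊40353607/19495⌋ = 2069.
Step 4: Compare |C| = 1842 to 2069: satisfied.
The claimed |C| lies below the Hamming bound.


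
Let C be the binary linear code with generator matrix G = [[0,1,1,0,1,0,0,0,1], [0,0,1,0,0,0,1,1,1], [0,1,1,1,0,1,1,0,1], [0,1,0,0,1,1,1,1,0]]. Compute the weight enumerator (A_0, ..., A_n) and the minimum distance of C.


Weight distribution: A_0 = 1, A_1 = 1, A_3 = 2, A_4 = 5, A_5 = 5, A_6 = 2. Minimum distance d = 1.

Enumerate all 2^4 = 16 messages m ∈ F_2^4.
For each, compute codeword c = mG in F_2^9, then tally its weight.
  m = 0000 → c = 000000000, weight = 0.
  m = 1000 → c = 011010001, weight = 4.
  m = 0100 → c = 001000111, weight = 4.
  m = 1100 → c = 010010110, weight = 4.
  m = 0010 → c = 011101101, weight = 6.
  m = 1010 → c = 000111100, weight = 4.
  m = 0110 → c = 010101010, weight = 4.
  m = 1110 → c = 001111011, weight = 6.
  m = 0001 → c = 010011110, weight = 5.
  m = 1001 → c = 001001111, weight = 5.
  m = 0101 → c = 011011001, weight = 5.
  m = 1101 → c = 000001000, weight = 1.
  m = 0011 → c = 001110011, weight = 5.
  m = 1011 → c = 010100010, weight = 3.
  m = 0111 → c = 000110100, weight = 3.
  m = 1111 → c = 011100101, weight = 5.
Tally weights:
  weight 0: 1 codewords.
  weight 1: 1 codewords.
  weight 3: 2 codewords.
  weight 4: 5 codewords.
  weight 5: 5 codewords.
  weight 6: 2 codewords.
Minimum distance d = smallest w > 0 with A_w > 0 = 1.
Sanity: Σ A_w = 16 = 2^4 = 16 ✓.


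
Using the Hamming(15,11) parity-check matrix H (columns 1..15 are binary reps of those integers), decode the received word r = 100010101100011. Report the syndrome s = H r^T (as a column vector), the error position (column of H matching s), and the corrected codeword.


s = (0, 0, 0, 1)^T, error position = 1, corrected codeword c = 000010101100011

Compute s = H r^T mod 2 one row at a time:
  s_1 = 0 + 1 + 1 + 0 + 0 + 0 + 1 + 1 = 4 ≡ 0 (mod 2).
  s_2 = 0 + 1 + 0 + 1 + 0 + 0 + 1 + 1 = 4 ≡ 0 (mod 2).
  s_3 = 0 + 0 + 0 + 1 + 1 + 0 + 1 + 1 = 4 ≡ 0 (mod 2).
  s_4 = 1 + 0 + 1 + 1 + 1 + 0 + 0 + 1 = 5 ≡ 1 (mod 2).
s = (0, 0, 0, 1)^T — this equals column 1 of H (binary 0001), so error is at position 1.
Correct: flip bit 1 of r = 100010101100011 to get c = 000010101100011.


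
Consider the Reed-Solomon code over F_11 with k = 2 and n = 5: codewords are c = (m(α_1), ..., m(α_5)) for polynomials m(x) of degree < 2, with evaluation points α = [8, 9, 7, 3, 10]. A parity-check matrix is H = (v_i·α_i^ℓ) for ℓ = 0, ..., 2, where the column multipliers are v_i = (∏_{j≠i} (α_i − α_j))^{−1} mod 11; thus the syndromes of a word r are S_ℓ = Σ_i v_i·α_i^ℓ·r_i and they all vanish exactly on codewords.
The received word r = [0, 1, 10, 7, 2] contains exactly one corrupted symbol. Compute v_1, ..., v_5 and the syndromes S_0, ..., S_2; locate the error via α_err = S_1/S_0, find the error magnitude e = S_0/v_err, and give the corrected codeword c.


S = (3, 9, 5), error at position 4, error magnitude e = 1, c = [0, 1, 10, 6, 2].

Step 1: column multipliers v_i = (∏_{j≠i}(α_i − α_j))^{−1} mod 11.
  i = 1 (α = 8): (8−9)(8−7)(8−3)(8−10) = (−1)·1·5·(−2) = 10 ≡ 10, so v_1 = 10^{−1} = 10 (mod 11).
  i = 2 (α = 9): (9−8)(9−7)(9−3)(9−10) = 1·2·6·(−1) = −12 ≡ 10, so v_2 = 10^{−1} = 10 (mod 11).
  i = 3 (α = 7): (7−8)(7−9)(7−3)(7−10) = (−1)·(−2)·4·(−3) = −24 ≡ 9, so v_3 = 9^{−1} = 5 (mod 11).
  i = 4 (α = 3): (3−8)(3−9)(3−7)(3−10) = (−5)·(−6)·(−4)·(−7) = 840 ≡ 4, so v_4 = 4^{−1} = 3 (mod 11).
  i = 5 (α = 10): (10−8)(10−9)(10−7)(10−3) = 2·1·3·7 = 42 ≡ 9, so v_5 = 9^{−1} = 5 (mod 11).
  v = [10, 10, 5, 3, 5].
Step 2: syndromes of r = [0, 1, 10, 7, 2] (all sums mod 11).
  S_0 = Σ v_i r_i = 10·0 + 10·1 + 5·10 + 3·7 + 5·2 = 91 ≡ 3.
  S_1 = Σ v_i α_i r_i = 10·8·0 + 10·9·1 + 5·7·10 + 3·3·7 + 5·10·2 = 603 ≡ 9.
  α_i^2 mod 11 = [9, 4, 5, 9, 1].
  S_2 = Σ v_i α_i^2 r_i = 10·9·0 + 10·4·1 + 5·5·10 + 3·9·7 + 5·1·2 = 489 ≡ 5.
  S = (3, 9, 5) ≠ 0, so r is not a codeword (an error is present).
Step 3: locate the error. For a single error e at position i, S_ℓ = v_i·e·α_i^ℓ, so α_err = S_1/S_0.
  S_0^{−1} = 3^{−1} = 4 (mod 11), so α_err = 9·4 = 36 ≡ 3 = α_4. Error position i = 4.
  Consistency check: S_2/S_1 = 5·5 = 25 ≡ 3 = α_err ✓ (single-error assumption holds).
Step 4: error magnitude e = S_0/v_4 = S_0·∏_{j≠4}(α_4 − α_j) = 3·4 = 12 ≡ 1 (mod 11).
Step 5: correct position 4: c_4 = r_4 − e = 7 − 1 ≡ 6 (mod 11). Hence c = [0, 1, 10, 6, 2].
  Check: interpolating c through the α_i gives m(x) = 3 + 1·x (degree < 2) with m(α_i) = c_i for every i, so c is indeed a codeword.


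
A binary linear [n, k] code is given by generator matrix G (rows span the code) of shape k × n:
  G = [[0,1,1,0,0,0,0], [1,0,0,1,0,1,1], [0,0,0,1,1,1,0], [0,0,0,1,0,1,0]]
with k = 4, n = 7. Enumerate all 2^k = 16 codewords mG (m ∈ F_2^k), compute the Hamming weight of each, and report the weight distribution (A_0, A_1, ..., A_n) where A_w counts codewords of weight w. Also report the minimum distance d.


Weight distribution: A_0 = 1, A_1 = 1, A_2 = 3, A_3 = 3, A_4 = 3, A_5 = 3, A_6 = 1, A_7 = 1. Minimum distance d = 1.

Enumerate all 2^4 = 16 messages m ∈ F_2^4.
For each, compute codeword c = mG in F_2^7, then tally its weight.
  m = 0000 → c = 0000000, weight = 0.
  m = 1000 → c = 0110000, weight = 2.
  m = 0100 → c = 1001011, weight = 4.
  m = 1100 → c = 1111011, weight = 6.
  m = 0010 → c = 0001110, weight = 3.
  m = 1010 → c = 0111110, weight = 5.
  m = 0110 → c = 1000101, weight = 3.
  m = 1110 → c = 1110101, weight = 5.
  m = 0001 → c = 0001010, weight = 2.
  m = 1001 → c = 0111010, weight = 4.
  m = 0101 → c = 1000001, weight = 2.
  m = 1101 → c = 1110001, weight = 4.
  m = 0011 → c = 0000100, weight = 1.
  m = 1011 → c = 0110100, weight = 3.
  m = 0111 → c = 1001111, weight = 5.
  m = 1111 → c = 1111111, weight = 7.
Tally weights:
  weight 0: 1 codewords.
  weight 1: 1 codewords.
  weight 2: 3 codewords.
  weight 3: 3 codewords.
  weight 4: 3 codewords.
  weight 5: 3 codewords.
  weight 6: 1 codewords.
  weight 7: 1 codewords.
Minimum distance d = smallest w > 0 with A_w > 0 = 1.
Sanity: Σ A_w = 16 = 2^4 = 16 ✓.
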